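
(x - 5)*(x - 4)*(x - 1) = x^3 - 10*x^2 + 29*x - 20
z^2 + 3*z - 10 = (z - 2)*(z + 5)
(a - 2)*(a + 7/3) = a^2 + a/3 - 14/3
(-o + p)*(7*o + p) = -7*o^2 + 6*o*p + p^2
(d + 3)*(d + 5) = d^2 + 8*d + 15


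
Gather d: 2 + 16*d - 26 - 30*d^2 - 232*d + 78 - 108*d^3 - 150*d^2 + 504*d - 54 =-108*d^3 - 180*d^2 + 288*d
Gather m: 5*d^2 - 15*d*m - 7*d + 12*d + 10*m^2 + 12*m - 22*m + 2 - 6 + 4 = 5*d^2 + 5*d + 10*m^2 + m*(-15*d - 10)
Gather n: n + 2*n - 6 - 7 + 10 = 3*n - 3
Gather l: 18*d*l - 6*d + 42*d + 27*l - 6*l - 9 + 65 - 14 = 36*d + l*(18*d + 21) + 42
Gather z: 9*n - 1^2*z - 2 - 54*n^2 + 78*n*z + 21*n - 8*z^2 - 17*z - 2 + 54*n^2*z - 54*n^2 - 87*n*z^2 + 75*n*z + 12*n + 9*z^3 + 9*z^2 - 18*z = -108*n^2 + 42*n + 9*z^3 + z^2*(1 - 87*n) + z*(54*n^2 + 153*n - 36) - 4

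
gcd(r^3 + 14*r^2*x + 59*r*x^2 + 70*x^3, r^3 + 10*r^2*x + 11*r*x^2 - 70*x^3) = r^2 + 12*r*x + 35*x^2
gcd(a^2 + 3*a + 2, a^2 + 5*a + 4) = a + 1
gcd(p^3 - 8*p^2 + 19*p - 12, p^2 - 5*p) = 1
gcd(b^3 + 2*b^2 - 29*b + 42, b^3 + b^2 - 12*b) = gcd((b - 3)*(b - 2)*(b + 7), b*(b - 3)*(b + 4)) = b - 3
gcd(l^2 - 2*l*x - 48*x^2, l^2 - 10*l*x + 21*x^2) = 1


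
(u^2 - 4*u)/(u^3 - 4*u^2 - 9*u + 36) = u/(u^2 - 9)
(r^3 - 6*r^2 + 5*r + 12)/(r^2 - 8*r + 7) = (r^3 - 6*r^2 + 5*r + 12)/(r^2 - 8*r + 7)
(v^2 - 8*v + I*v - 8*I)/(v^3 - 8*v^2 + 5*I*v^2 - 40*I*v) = (v + I)/(v*(v + 5*I))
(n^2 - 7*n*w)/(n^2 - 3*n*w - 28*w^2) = n/(n + 4*w)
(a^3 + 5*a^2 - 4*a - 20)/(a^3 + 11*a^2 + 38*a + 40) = (a - 2)/(a + 4)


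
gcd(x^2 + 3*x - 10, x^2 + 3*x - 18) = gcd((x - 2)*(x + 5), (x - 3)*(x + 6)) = 1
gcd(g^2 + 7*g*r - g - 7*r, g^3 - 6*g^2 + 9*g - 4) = g - 1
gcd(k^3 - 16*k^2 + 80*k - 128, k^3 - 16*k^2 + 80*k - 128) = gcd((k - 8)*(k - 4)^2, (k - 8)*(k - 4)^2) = k^3 - 16*k^2 + 80*k - 128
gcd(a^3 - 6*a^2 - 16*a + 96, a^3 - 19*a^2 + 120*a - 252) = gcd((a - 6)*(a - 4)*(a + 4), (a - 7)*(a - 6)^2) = a - 6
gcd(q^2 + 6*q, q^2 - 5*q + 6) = 1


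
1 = 1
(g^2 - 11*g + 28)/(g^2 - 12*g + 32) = (g - 7)/(g - 8)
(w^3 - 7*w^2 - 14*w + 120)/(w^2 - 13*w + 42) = (w^2 - w - 20)/(w - 7)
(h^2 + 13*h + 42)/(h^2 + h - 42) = (h + 6)/(h - 6)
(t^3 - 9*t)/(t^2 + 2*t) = (t^2 - 9)/(t + 2)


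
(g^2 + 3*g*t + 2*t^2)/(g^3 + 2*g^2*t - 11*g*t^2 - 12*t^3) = (-g - 2*t)/(-g^2 - g*t + 12*t^2)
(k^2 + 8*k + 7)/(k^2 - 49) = (k + 1)/(k - 7)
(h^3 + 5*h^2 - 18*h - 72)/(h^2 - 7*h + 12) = (h^2 + 9*h + 18)/(h - 3)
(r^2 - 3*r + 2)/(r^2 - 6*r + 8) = (r - 1)/(r - 4)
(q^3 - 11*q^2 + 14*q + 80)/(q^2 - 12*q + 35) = (q^2 - 6*q - 16)/(q - 7)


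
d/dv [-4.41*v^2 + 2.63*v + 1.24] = 2.63 - 8.82*v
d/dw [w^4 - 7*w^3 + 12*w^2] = w*(4*w^2 - 21*w + 24)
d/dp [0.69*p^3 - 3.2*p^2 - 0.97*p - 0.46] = 2.07*p^2 - 6.4*p - 0.97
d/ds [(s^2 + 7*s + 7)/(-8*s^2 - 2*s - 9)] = (54*s^2 + 94*s - 49)/(64*s^4 + 32*s^3 + 148*s^2 + 36*s + 81)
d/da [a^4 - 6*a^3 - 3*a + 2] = 4*a^3 - 18*a^2 - 3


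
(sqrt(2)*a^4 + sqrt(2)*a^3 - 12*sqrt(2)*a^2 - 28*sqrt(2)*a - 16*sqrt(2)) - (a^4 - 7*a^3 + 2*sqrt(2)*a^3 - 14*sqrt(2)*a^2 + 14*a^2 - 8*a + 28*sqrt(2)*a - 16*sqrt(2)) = -a^4 + sqrt(2)*a^4 - sqrt(2)*a^3 + 7*a^3 - 14*a^2 + 2*sqrt(2)*a^2 - 56*sqrt(2)*a + 8*a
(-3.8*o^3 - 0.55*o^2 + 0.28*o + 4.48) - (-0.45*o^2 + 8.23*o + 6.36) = -3.8*o^3 - 0.1*o^2 - 7.95*o - 1.88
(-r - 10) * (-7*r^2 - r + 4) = 7*r^3 + 71*r^2 + 6*r - 40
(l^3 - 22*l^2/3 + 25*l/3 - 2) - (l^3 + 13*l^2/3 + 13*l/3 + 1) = -35*l^2/3 + 4*l - 3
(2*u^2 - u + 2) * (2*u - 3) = 4*u^3 - 8*u^2 + 7*u - 6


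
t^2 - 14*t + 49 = (t - 7)^2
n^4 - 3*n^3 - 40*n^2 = n^2*(n - 8)*(n + 5)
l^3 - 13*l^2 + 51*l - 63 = (l - 7)*(l - 3)^2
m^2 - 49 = (m - 7)*(m + 7)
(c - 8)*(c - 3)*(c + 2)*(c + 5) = c^4 - 4*c^3 - 43*c^2 + 58*c + 240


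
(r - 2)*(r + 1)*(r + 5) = r^3 + 4*r^2 - 7*r - 10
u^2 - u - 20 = (u - 5)*(u + 4)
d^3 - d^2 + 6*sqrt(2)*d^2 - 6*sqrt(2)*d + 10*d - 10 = (d - 1)*(d + sqrt(2))*(d + 5*sqrt(2))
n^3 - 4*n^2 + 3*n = n*(n - 3)*(n - 1)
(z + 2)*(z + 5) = z^2 + 7*z + 10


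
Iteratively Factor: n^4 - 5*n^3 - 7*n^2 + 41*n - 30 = (n - 1)*(n^3 - 4*n^2 - 11*n + 30) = (n - 5)*(n - 1)*(n^2 + n - 6) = (n - 5)*(n - 1)*(n + 3)*(n - 2)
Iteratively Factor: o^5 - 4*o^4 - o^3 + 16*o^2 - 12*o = (o - 2)*(o^4 - 2*o^3 - 5*o^2 + 6*o) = (o - 2)*(o + 2)*(o^3 - 4*o^2 + 3*o) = (o - 2)*(o - 1)*(o + 2)*(o^2 - 3*o) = (o - 3)*(o - 2)*(o - 1)*(o + 2)*(o)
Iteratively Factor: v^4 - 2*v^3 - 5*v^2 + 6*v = (v - 3)*(v^3 + v^2 - 2*v) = v*(v - 3)*(v^2 + v - 2) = v*(v - 3)*(v - 1)*(v + 2)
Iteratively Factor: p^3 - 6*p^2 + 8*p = (p - 2)*(p^2 - 4*p) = p*(p - 2)*(p - 4)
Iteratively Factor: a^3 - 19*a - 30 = (a - 5)*(a^2 + 5*a + 6) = (a - 5)*(a + 3)*(a + 2)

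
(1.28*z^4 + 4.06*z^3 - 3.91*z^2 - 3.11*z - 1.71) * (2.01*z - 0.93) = 2.5728*z^5 + 6.9702*z^4 - 11.6349*z^3 - 2.6148*z^2 - 0.5448*z + 1.5903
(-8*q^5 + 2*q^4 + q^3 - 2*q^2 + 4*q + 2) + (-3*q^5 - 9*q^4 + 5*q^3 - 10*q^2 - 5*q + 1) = -11*q^5 - 7*q^4 + 6*q^3 - 12*q^2 - q + 3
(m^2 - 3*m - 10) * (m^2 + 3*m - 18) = m^4 - 37*m^2 + 24*m + 180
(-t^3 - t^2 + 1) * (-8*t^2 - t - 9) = 8*t^5 + 9*t^4 + 10*t^3 + t^2 - t - 9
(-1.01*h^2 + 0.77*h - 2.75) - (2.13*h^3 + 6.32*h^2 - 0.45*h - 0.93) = -2.13*h^3 - 7.33*h^2 + 1.22*h - 1.82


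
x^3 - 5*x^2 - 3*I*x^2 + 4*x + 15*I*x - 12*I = (x - 4)*(x - 1)*(x - 3*I)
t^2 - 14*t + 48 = (t - 8)*(t - 6)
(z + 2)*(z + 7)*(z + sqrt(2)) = z^3 + sqrt(2)*z^2 + 9*z^2 + 9*sqrt(2)*z + 14*z + 14*sqrt(2)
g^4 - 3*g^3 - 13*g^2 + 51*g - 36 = (g - 3)^2*(g - 1)*(g + 4)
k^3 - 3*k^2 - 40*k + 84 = (k - 7)*(k - 2)*(k + 6)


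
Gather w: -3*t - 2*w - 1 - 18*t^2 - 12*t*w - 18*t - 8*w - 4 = -18*t^2 - 21*t + w*(-12*t - 10) - 5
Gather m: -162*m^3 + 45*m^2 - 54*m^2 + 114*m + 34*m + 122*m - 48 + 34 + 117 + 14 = -162*m^3 - 9*m^2 + 270*m + 117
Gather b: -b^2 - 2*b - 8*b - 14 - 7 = -b^2 - 10*b - 21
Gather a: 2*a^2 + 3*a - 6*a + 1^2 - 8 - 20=2*a^2 - 3*a - 27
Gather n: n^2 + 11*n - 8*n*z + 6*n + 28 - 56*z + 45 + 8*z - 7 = n^2 + n*(17 - 8*z) - 48*z + 66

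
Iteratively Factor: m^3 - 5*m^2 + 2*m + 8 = (m - 2)*(m^2 - 3*m - 4) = (m - 2)*(m + 1)*(m - 4)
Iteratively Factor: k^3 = (k)*(k^2) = k^2*(k)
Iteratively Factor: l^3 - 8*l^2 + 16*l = (l - 4)*(l^2 - 4*l) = l*(l - 4)*(l - 4)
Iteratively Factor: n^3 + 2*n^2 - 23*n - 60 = (n + 4)*(n^2 - 2*n - 15) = (n - 5)*(n + 4)*(n + 3)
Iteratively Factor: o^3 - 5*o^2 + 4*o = (o - 4)*(o^2 - o) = o*(o - 4)*(o - 1)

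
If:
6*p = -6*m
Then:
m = -p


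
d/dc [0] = 0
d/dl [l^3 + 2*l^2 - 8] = l*(3*l + 4)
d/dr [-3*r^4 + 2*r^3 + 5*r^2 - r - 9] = -12*r^3 + 6*r^2 + 10*r - 1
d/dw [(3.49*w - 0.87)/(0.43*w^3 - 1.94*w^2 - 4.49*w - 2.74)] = (-3.0014*w^3 + 7.8929*w^2 - 3.3756*w - 13.4689)/(0.1849*w^6 - 1.6684*w^5 - 0.0978000000000003*w^4 + 15.0648*w^3 + 30.7913*w^2 + 24.6052*w + 7.5076)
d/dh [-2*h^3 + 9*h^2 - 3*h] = -6*h^2 + 18*h - 3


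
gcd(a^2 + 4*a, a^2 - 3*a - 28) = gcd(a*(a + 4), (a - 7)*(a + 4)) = a + 4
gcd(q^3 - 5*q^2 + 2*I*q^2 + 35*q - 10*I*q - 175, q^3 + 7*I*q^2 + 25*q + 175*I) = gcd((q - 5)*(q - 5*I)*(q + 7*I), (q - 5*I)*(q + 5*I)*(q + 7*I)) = q^2 + 2*I*q + 35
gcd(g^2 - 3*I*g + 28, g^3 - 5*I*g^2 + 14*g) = g - 7*I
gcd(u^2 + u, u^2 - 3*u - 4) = u + 1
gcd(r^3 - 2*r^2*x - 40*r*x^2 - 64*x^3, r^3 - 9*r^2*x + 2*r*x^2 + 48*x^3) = -r^2 + 6*r*x + 16*x^2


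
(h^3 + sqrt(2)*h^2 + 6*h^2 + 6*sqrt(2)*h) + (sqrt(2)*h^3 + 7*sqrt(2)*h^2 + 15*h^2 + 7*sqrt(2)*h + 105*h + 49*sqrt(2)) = h^3 + sqrt(2)*h^3 + 8*sqrt(2)*h^2 + 21*h^2 + 13*sqrt(2)*h + 105*h + 49*sqrt(2)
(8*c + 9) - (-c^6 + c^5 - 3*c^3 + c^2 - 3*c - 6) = c^6 - c^5 + 3*c^3 - c^2 + 11*c + 15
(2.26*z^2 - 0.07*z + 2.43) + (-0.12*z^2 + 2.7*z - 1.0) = 2.14*z^2 + 2.63*z + 1.43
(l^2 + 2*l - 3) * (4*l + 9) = 4*l^3 + 17*l^2 + 6*l - 27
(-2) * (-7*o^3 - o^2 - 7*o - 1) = 14*o^3 + 2*o^2 + 14*o + 2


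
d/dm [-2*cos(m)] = 2*sin(m)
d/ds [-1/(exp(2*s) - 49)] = 2*exp(2*s)/(exp(2*s) - 49)^2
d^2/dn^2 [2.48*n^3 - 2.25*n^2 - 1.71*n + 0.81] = 14.88*n - 4.5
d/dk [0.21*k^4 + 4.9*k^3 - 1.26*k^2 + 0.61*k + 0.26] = 0.84*k^3 + 14.7*k^2 - 2.52*k + 0.61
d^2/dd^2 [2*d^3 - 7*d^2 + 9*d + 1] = 12*d - 14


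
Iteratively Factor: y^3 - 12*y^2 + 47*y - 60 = (y - 4)*(y^2 - 8*y + 15) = (y - 4)*(y - 3)*(y - 5)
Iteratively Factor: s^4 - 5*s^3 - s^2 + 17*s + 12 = (s - 3)*(s^3 - 2*s^2 - 7*s - 4) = (s - 3)*(s + 1)*(s^2 - 3*s - 4) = (s - 3)*(s + 1)^2*(s - 4)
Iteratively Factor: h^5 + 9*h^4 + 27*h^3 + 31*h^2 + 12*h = (h + 3)*(h^4 + 6*h^3 + 9*h^2 + 4*h) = (h + 1)*(h + 3)*(h^3 + 5*h^2 + 4*h) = (h + 1)^2*(h + 3)*(h^2 + 4*h) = (h + 1)^2*(h + 3)*(h + 4)*(h)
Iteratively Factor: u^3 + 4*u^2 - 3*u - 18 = (u + 3)*(u^2 + u - 6) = (u + 3)^2*(u - 2)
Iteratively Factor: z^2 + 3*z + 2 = (z + 2)*(z + 1)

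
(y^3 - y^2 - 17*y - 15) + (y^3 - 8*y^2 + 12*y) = 2*y^3 - 9*y^2 - 5*y - 15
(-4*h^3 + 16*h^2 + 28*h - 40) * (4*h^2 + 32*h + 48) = -16*h^5 - 64*h^4 + 432*h^3 + 1504*h^2 + 64*h - 1920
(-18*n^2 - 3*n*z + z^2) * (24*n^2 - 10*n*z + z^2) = -432*n^4 + 108*n^3*z + 36*n^2*z^2 - 13*n*z^3 + z^4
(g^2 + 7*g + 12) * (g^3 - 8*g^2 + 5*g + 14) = g^5 - g^4 - 39*g^3 - 47*g^2 + 158*g + 168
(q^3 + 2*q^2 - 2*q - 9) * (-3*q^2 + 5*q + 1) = -3*q^5 - q^4 + 17*q^3 + 19*q^2 - 47*q - 9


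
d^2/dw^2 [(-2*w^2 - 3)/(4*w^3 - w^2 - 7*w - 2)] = 2*(-32*w^6 - 456*w^4 - 2*w^3 + 255*w^2 - 135*w - 149)/(64*w^9 - 48*w^8 - 324*w^7 + 71*w^6 + 615*w^5 + 183*w^4 - 379*w^3 - 306*w^2 - 84*w - 8)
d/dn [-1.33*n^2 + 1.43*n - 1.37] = 1.43 - 2.66*n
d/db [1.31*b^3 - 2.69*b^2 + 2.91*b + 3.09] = 3.93*b^2 - 5.38*b + 2.91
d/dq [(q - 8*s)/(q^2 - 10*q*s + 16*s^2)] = -1/(q^2 - 4*q*s + 4*s^2)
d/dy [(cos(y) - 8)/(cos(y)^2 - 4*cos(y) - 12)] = (cos(y)^2 - 16*cos(y) + 44)*sin(y)/(sin(y)^2 + 4*cos(y) + 11)^2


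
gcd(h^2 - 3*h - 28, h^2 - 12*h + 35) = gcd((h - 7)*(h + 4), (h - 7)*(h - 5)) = h - 7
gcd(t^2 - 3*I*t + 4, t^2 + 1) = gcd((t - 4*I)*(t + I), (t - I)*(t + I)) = t + I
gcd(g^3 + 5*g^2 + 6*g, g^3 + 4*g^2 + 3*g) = g^2 + 3*g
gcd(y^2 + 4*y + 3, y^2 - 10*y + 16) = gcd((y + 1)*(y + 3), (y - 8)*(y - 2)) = 1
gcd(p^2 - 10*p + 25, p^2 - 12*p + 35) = p - 5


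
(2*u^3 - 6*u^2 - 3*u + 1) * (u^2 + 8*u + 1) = 2*u^5 + 10*u^4 - 49*u^3 - 29*u^2 + 5*u + 1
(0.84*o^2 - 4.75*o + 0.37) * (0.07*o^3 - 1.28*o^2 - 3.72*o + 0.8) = 0.0588*o^5 - 1.4077*o^4 + 2.9811*o^3 + 17.8684*o^2 - 5.1764*o + 0.296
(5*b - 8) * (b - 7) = 5*b^2 - 43*b + 56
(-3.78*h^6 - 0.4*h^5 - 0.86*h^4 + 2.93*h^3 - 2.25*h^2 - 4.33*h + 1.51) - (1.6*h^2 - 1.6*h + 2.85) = -3.78*h^6 - 0.4*h^5 - 0.86*h^4 + 2.93*h^3 - 3.85*h^2 - 2.73*h - 1.34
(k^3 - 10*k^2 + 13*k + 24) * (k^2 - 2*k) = k^5 - 12*k^4 + 33*k^3 - 2*k^2 - 48*k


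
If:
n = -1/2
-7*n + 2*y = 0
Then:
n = -1/2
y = -7/4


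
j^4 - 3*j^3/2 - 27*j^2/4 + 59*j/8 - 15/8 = (j - 3)*(j - 1/2)^2*(j + 5/2)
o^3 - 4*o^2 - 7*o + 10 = (o - 5)*(o - 1)*(o + 2)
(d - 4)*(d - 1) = d^2 - 5*d + 4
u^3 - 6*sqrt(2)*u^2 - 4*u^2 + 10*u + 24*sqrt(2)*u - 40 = (u - 4)*(u - 5*sqrt(2))*(u - sqrt(2))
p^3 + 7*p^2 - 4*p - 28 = (p - 2)*(p + 2)*(p + 7)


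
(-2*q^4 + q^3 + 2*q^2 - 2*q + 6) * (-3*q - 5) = 6*q^5 + 7*q^4 - 11*q^3 - 4*q^2 - 8*q - 30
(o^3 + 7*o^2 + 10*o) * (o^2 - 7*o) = o^5 - 39*o^3 - 70*o^2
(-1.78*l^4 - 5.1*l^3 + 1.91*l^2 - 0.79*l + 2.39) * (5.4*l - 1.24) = -9.612*l^5 - 25.3328*l^4 + 16.638*l^3 - 6.6344*l^2 + 13.8856*l - 2.9636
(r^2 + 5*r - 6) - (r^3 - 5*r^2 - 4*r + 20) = -r^3 + 6*r^2 + 9*r - 26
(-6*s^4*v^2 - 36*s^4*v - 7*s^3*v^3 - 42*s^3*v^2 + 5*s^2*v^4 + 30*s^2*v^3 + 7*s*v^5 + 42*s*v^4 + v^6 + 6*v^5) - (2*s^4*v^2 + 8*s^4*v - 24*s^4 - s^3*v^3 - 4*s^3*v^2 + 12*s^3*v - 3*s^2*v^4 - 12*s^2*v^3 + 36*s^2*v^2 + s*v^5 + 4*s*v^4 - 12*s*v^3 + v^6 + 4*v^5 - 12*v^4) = -8*s^4*v^2 - 44*s^4*v + 24*s^4 - 6*s^3*v^3 - 38*s^3*v^2 - 12*s^3*v + 8*s^2*v^4 + 42*s^2*v^3 - 36*s^2*v^2 + 6*s*v^5 + 38*s*v^4 + 12*s*v^3 + 2*v^5 + 12*v^4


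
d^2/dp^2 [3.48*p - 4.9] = 0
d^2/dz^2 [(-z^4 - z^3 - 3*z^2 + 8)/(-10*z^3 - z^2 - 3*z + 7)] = 2*(261*z^6 + 129*z^5 - 4644*z^4 + 669*z^3 - 450*z^2 - 1605*z + 19)/(1000*z^9 + 300*z^8 + 930*z^7 - 1919*z^6 - 141*z^5 - 1254*z^4 + 1371*z^3 - 42*z^2 + 441*z - 343)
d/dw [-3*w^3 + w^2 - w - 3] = -9*w^2 + 2*w - 1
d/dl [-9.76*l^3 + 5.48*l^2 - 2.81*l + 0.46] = -29.28*l^2 + 10.96*l - 2.81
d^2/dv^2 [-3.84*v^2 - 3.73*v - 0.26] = -7.68000000000000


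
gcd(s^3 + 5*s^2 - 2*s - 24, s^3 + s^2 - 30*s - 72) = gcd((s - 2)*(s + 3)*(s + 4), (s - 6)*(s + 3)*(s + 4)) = s^2 + 7*s + 12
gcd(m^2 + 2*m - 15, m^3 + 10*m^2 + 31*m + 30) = m + 5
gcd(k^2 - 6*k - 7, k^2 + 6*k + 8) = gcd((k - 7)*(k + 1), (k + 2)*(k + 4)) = 1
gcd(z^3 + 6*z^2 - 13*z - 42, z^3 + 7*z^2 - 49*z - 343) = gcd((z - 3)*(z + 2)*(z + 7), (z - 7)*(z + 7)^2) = z + 7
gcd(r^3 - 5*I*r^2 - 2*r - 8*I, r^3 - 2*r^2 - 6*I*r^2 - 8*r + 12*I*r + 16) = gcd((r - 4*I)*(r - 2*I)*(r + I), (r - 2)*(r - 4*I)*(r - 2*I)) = r^2 - 6*I*r - 8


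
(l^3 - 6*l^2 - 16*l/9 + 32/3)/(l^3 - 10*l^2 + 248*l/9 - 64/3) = (3*l + 4)/(3*l - 8)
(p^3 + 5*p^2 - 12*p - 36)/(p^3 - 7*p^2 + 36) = (p + 6)/(p - 6)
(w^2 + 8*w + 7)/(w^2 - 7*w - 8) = (w + 7)/(w - 8)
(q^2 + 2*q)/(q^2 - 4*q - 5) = q*(q + 2)/(q^2 - 4*q - 5)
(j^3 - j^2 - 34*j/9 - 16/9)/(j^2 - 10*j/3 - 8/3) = (3*j^2 - 5*j - 8)/(3*(j - 4))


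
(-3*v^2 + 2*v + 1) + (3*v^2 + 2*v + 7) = 4*v + 8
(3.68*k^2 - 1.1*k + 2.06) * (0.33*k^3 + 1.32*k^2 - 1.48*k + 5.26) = 1.2144*k^5 + 4.4946*k^4 - 6.2186*k^3 + 23.704*k^2 - 8.8348*k + 10.8356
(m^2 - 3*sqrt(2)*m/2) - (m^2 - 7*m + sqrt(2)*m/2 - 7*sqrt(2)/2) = -2*sqrt(2)*m + 7*m + 7*sqrt(2)/2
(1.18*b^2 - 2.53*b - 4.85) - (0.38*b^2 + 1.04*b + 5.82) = 0.8*b^2 - 3.57*b - 10.67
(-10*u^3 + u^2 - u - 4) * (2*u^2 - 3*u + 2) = -20*u^5 + 32*u^4 - 25*u^3 - 3*u^2 + 10*u - 8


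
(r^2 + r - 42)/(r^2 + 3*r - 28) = (r - 6)/(r - 4)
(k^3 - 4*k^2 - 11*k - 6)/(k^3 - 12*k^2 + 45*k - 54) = (k^2 + 2*k + 1)/(k^2 - 6*k + 9)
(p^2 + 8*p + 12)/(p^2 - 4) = (p + 6)/(p - 2)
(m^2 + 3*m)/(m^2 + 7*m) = (m + 3)/(m + 7)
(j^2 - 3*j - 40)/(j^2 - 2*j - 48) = (j + 5)/(j + 6)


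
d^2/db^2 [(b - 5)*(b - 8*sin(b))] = 2*(4*b - 20)*sin(b) - 16*cos(b) + 2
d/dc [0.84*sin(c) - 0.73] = 0.84*cos(c)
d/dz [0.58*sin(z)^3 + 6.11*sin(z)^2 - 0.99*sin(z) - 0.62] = (1.74*sin(z)^2 + 12.22*sin(z) - 0.99)*cos(z)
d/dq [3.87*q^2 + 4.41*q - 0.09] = 7.74*q + 4.41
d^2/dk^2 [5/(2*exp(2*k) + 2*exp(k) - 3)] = 10*(4*(2*exp(k) + 1)^2*exp(k) - (4*exp(k) + 1)*(2*exp(2*k) + 2*exp(k) - 3))*exp(k)/(2*exp(2*k) + 2*exp(k) - 3)^3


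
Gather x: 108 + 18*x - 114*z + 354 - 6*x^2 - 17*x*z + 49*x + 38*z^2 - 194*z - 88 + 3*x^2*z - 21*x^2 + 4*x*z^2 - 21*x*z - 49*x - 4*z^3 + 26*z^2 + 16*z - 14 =x^2*(3*z - 27) + x*(4*z^2 - 38*z + 18) - 4*z^3 + 64*z^2 - 292*z + 360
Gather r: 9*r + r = 10*r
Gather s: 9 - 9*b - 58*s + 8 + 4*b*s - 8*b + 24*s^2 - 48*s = -17*b + 24*s^2 + s*(4*b - 106) + 17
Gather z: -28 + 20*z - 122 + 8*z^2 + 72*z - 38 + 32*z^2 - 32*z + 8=40*z^2 + 60*z - 180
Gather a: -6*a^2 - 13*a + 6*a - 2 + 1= -6*a^2 - 7*a - 1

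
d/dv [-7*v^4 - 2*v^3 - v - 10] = -28*v^3 - 6*v^2 - 1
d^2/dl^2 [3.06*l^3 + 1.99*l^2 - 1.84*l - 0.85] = 18.36*l + 3.98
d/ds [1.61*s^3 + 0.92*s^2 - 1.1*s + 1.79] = 4.83*s^2 + 1.84*s - 1.1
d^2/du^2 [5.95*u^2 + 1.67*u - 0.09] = 11.9000000000000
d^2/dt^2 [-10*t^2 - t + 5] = -20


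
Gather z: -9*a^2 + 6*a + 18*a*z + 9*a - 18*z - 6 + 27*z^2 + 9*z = -9*a^2 + 15*a + 27*z^2 + z*(18*a - 9) - 6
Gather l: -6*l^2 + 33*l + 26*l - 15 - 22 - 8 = -6*l^2 + 59*l - 45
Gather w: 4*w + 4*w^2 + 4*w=4*w^2 + 8*w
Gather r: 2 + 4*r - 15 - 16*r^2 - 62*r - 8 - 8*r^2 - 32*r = -24*r^2 - 90*r - 21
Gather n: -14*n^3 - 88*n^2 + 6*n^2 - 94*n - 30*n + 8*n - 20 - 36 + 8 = -14*n^3 - 82*n^2 - 116*n - 48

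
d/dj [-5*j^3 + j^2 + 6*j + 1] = -15*j^2 + 2*j + 6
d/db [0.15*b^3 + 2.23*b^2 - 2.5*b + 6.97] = 0.45*b^2 + 4.46*b - 2.5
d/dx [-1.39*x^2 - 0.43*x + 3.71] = -2.78*x - 0.43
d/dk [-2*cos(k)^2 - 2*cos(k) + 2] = 2*sin(k) + 2*sin(2*k)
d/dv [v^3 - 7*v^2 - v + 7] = 3*v^2 - 14*v - 1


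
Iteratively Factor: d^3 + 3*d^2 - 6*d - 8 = (d + 1)*(d^2 + 2*d - 8) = (d + 1)*(d + 4)*(d - 2)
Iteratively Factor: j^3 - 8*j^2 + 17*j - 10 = (j - 2)*(j^2 - 6*j + 5) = (j - 2)*(j - 1)*(j - 5)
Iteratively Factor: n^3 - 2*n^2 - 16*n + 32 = (n + 4)*(n^2 - 6*n + 8) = (n - 2)*(n + 4)*(n - 4)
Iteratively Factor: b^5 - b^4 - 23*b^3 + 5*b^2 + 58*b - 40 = (b - 5)*(b^4 + 4*b^3 - 3*b^2 - 10*b + 8) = (b - 5)*(b + 2)*(b^3 + 2*b^2 - 7*b + 4) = (b - 5)*(b - 1)*(b + 2)*(b^2 + 3*b - 4) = (b - 5)*(b - 1)*(b + 2)*(b + 4)*(b - 1)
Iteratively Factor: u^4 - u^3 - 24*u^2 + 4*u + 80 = (u + 4)*(u^3 - 5*u^2 - 4*u + 20) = (u - 5)*(u + 4)*(u^2 - 4) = (u - 5)*(u + 2)*(u + 4)*(u - 2)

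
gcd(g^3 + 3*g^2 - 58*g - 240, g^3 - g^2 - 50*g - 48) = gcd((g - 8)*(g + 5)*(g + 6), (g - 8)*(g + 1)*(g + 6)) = g^2 - 2*g - 48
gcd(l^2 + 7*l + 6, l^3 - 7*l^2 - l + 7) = l + 1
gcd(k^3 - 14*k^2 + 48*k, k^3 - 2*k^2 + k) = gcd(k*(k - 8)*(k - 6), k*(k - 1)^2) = k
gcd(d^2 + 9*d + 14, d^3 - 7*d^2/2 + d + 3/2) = 1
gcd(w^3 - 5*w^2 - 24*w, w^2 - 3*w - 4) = 1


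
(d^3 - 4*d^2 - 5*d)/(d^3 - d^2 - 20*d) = (d + 1)/(d + 4)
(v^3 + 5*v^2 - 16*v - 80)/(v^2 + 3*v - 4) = (v^2 + v - 20)/(v - 1)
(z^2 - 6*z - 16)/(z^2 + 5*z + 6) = (z - 8)/(z + 3)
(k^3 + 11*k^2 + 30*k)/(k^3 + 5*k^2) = (k + 6)/k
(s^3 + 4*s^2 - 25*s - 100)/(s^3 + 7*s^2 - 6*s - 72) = (s^2 - 25)/(s^2 + 3*s - 18)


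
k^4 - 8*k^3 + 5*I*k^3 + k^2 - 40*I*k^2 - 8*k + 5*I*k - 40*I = (k - 8)*(k - I)*(k + I)*(k + 5*I)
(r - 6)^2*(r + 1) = r^3 - 11*r^2 + 24*r + 36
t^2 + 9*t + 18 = (t + 3)*(t + 6)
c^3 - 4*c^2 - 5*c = c*(c - 5)*(c + 1)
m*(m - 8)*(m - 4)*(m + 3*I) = m^4 - 12*m^3 + 3*I*m^3 + 32*m^2 - 36*I*m^2 + 96*I*m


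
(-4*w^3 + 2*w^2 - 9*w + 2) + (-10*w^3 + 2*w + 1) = -14*w^3 + 2*w^2 - 7*w + 3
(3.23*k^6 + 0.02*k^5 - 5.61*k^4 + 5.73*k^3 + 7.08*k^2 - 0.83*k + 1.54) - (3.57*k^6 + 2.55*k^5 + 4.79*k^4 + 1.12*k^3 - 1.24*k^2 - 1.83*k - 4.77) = -0.34*k^6 - 2.53*k^5 - 10.4*k^4 + 4.61*k^3 + 8.32*k^2 + 1.0*k + 6.31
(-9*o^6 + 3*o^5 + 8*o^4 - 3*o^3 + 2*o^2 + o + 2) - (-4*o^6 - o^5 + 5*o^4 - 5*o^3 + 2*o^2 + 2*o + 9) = -5*o^6 + 4*o^5 + 3*o^4 + 2*o^3 - o - 7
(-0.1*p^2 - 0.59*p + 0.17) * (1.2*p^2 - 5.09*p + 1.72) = -0.12*p^4 - 0.199*p^3 + 3.0351*p^2 - 1.8801*p + 0.2924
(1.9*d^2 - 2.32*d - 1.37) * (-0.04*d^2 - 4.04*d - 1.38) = -0.076*d^4 - 7.5832*d^3 + 6.8056*d^2 + 8.7364*d + 1.8906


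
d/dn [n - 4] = 1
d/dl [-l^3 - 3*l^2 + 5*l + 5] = -3*l^2 - 6*l + 5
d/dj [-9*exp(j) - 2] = -9*exp(j)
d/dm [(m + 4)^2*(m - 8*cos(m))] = (m + 4)*(2*m + (m + 4)*(8*sin(m) + 1) - 16*cos(m))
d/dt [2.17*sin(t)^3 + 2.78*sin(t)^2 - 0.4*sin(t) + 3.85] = (6.51*sin(t)^2 + 5.56*sin(t) - 0.4)*cos(t)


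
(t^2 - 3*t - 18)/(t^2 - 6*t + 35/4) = 4*(t^2 - 3*t - 18)/(4*t^2 - 24*t + 35)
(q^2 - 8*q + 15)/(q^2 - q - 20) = (q - 3)/(q + 4)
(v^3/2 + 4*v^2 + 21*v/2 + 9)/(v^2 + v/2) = (v^3 + 8*v^2 + 21*v + 18)/(v*(2*v + 1))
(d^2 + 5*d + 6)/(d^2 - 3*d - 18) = (d + 2)/(d - 6)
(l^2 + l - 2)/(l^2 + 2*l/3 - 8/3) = 3*(l - 1)/(3*l - 4)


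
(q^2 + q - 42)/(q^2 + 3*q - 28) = (q - 6)/(q - 4)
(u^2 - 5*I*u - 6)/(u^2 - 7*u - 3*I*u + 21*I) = (u - 2*I)/(u - 7)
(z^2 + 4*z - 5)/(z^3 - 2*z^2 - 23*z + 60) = (z - 1)/(z^2 - 7*z + 12)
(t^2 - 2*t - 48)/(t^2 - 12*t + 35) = (t^2 - 2*t - 48)/(t^2 - 12*t + 35)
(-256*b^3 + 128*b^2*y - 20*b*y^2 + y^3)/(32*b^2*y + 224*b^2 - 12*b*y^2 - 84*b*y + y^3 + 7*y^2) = (-8*b + y)/(y + 7)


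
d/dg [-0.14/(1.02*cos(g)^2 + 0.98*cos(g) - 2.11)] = -(0.2856*cos(g) + 0.1372)*sin(g)/(1.02*cos(g)^2 + 0.98*cos(g) - 2.11)^2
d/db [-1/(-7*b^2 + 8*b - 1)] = 2*(4 - 7*b)/(7*b^2 - 8*b + 1)^2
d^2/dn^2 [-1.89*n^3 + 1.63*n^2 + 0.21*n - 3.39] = 3.26 - 11.34*n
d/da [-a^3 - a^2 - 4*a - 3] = -3*a^2 - 2*a - 4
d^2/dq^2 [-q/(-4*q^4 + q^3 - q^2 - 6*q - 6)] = 2*(q*(16*q^3 - 3*q^2 + 2*q + 6)^2 + (-16*q^3 + 3*q^2 - q*(24*q^2 - 3*q + 1) - 2*q - 6)*(4*q^4 - q^3 + q^2 + 6*q + 6))/(4*q^4 - q^3 + q^2 + 6*q + 6)^3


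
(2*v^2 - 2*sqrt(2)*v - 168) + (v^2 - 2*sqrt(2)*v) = 3*v^2 - 4*sqrt(2)*v - 168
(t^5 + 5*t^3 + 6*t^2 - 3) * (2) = 2*t^5 + 10*t^3 + 12*t^2 - 6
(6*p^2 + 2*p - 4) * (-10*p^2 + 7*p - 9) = -60*p^4 + 22*p^3 - 46*p + 36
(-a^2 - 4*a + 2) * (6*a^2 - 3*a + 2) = -6*a^4 - 21*a^3 + 22*a^2 - 14*a + 4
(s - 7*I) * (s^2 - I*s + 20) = s^3 - 8*I*s^2 + 13*s - 140*I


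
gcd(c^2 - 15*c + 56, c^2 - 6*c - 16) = c - 8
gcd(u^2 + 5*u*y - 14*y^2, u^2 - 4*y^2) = -u + 2*y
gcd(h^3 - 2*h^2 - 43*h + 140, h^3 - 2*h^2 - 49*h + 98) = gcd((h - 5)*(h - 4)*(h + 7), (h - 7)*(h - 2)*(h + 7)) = h + 7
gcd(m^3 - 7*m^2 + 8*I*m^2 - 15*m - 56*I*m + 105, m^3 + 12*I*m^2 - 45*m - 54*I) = m + 3*I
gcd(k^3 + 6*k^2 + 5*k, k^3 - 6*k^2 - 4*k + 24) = 1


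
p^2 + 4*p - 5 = (p - 1)*(p + 5)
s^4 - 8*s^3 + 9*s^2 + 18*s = s*(s - 6)*(s - 3)*(s + 1)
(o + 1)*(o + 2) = o^2 + 3*o + 2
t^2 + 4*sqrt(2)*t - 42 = (t - 3*sqrt(2))*(t + 7*sqrt(2))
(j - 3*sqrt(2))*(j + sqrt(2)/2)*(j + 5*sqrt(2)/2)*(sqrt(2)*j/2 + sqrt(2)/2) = sqrt(2)*j^4/2 + sqrt(2)*j^3/2 - 31*sqrt(2)*j^2/4 - 31*sqrt(2)*j/4 - 15*j/2 - 15/2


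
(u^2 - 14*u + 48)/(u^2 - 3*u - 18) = (u - 8)/(u + 3)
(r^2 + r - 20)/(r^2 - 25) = (r - 4)/(r - 5)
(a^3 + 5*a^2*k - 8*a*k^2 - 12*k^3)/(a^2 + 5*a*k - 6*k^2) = (a^2 - a*k - 2*k^2)/(a - k)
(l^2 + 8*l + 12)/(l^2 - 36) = (l + 2)/(l - 6)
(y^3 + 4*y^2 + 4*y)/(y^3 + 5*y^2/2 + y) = 2*(y + 2)/(2*y + 1)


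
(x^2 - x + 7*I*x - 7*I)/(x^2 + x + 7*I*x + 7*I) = (x - 1)/(x + 1)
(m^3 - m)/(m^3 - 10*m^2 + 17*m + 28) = m*(m - 1)/(m^2 - 11*m + 28)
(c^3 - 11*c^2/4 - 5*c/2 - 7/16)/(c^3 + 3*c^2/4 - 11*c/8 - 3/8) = (4*c^2 - 12*c - 7)/(2*(2*c^2 + c - 3))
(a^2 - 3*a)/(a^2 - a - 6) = a/(a + 2)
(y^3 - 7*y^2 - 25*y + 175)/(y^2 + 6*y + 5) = (y^2 - 12*y + 35)/(y + 1)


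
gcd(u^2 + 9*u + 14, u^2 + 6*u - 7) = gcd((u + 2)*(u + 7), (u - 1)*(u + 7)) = u + 7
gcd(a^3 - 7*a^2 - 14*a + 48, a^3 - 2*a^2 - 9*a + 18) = a^2 + a - 6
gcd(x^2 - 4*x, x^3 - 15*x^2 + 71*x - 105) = 1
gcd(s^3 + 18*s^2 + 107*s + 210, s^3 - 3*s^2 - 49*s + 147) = s + 7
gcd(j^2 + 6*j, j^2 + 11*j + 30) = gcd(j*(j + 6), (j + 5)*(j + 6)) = j + 6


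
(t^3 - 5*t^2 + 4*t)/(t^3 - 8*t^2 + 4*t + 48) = t*(t - 1)/(t^2 - 4*t - 12)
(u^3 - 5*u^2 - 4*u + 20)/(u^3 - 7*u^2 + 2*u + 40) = (u - 2)/(u - 4)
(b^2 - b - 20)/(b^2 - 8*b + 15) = (b + 4)/(b - 3)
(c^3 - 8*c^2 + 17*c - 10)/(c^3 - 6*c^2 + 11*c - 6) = (c - 5)/(c - 3)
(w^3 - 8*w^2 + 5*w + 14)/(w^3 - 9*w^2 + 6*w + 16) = (w - 7)/(w - 8)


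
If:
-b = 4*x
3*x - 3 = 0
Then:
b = -4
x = 1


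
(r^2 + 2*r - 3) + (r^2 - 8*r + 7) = 2*r^2 - 6*r + 4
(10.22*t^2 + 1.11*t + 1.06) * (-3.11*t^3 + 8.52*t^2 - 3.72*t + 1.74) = -31.7842*t^5 + 83.6223*t^4 - 31.8578*t^3 + 22.6848*t^2 - 2.0118*t + 1.8444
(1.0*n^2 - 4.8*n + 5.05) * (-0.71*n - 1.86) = -0.71*n^3 + 1.548*n^2 + 5.3425*n - 9.393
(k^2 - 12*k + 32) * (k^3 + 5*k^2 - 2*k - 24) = k^5 - 7*k^4 - 30*k^3 + 160*k^2 + 224*k - 768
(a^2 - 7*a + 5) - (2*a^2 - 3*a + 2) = -a^2 - 4*a + 3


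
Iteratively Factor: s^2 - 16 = (s + 4)*(s - 4)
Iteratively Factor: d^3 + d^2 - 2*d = (d - 1)*(d^2 + 2*d) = d*(d - 1)*(d + 2)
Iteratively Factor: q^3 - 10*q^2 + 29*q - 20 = (q - 1)*(q^2 - 9*q + 20) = (q - 4)*(q - 1)*(q - 5)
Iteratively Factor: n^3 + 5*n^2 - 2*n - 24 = (n + 4)*(n^2 + n - 6) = (n + 3)*(n + 4)*(n - 2)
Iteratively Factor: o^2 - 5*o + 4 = (o - 4)*(o - 1)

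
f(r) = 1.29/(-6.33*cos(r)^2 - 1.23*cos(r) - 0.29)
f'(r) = 1.29*(-12.66*sin(r)*cos(r) - 1.23*sin(r))/(-6.33*cos(r)^2 - 1.23*cos(r) - 0.29)^2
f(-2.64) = -0.32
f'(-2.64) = -0.37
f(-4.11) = -0.79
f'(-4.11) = 2.39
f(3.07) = -0.24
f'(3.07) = 0.04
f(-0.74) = -0.28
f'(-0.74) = 0.43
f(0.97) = -0.43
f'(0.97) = -0.99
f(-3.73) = -0.35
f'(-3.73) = 0.50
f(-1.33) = -1.37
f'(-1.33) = 5.98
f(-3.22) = -0.24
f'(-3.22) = 0.04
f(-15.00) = -0.43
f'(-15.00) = -0.78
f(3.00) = -0.24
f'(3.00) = 0.07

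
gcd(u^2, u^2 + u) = u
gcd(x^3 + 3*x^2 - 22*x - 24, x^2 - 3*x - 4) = x^2 - 3*x - 4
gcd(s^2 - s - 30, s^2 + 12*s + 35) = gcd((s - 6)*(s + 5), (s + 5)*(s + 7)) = s + 5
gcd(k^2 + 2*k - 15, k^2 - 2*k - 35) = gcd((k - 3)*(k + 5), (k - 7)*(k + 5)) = k + 5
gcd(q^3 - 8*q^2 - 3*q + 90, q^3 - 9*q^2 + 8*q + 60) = q^2 - 11*q + 30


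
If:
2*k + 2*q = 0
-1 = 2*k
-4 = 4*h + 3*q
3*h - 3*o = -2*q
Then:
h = -11/8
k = -1/2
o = -25/24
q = 1/2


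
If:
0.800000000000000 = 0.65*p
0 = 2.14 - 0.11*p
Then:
No Solution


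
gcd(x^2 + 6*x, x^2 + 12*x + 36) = x + 6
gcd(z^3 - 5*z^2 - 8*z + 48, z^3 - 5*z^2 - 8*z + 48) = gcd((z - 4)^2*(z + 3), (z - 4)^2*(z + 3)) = z^3 - 5*z^2 - 8*z + 48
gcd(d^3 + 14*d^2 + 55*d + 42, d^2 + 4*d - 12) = d + 6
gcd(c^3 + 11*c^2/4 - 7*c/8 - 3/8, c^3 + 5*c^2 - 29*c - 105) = c + 3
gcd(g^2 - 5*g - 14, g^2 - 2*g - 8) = g + 2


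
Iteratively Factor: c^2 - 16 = (c - 4)*(c + 4)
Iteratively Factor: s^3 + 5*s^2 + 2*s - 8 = (s + 4)*(s^2 + s - 2) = (s + 2)*(s + 4)*(s - 1)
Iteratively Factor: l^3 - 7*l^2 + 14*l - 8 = (l - 4)*(l^2 - 3*l + 2) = (l - 4)*(l - 1)*(l - 2)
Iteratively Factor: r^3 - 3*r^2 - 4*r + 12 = (r - 3)*(r^2 - 4) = (r - 3)*(r + 2)*(r - 2)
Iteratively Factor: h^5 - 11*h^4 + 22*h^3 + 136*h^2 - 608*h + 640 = (h - 4)*(h^4 - 7*h^3 - 6*h^2 + 112*h - 160) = (h - 4)*(h - 2)*(h^3 - 5*h^2 - 16*h + 80) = (h - 4)*(h - 2)*(h + 4)*(h^2 - 9*h + 20) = (h - 5)*(h - 4)*(h - 2)*(h + 4)*(h - 4)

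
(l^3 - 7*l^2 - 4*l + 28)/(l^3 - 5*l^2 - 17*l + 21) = (l^2 - 4)/(l^2 + 2*l - 3)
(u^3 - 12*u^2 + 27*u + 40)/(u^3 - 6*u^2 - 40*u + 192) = (u^2 - 4*u - 5)/(u^2 + 2*u - 24)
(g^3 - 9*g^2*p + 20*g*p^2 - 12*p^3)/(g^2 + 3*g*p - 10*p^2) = (g^2 - 7*g*p + 6*p^2)/(g + 5*p)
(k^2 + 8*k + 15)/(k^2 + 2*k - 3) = (k + 5)/(k - 1)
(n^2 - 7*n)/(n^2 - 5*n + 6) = n*(n - 7)/(n^2 - 5*n + 6)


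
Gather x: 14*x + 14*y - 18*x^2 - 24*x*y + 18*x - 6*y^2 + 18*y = -18*x^2 + x*(32 - 24*y) - 6*y^2 + 32*y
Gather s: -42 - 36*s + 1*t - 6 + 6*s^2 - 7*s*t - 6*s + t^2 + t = 6*s^2 + s*(-7*t - 42) + t^2 + 2*t - 48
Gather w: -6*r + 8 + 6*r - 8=0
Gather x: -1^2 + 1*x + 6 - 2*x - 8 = -x - 3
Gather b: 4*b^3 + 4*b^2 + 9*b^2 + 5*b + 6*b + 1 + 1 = 4*b^3 + 13*b^2 + 11*b + 2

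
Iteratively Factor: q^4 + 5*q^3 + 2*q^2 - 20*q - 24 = (q - 2)*(q^3 + 7*q^2 + 16*q + 12) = (q - 2)*(q + 3)*(q^2 + 4*q + 4) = (q - 2)*(q + 2)*(q + 3)*(q + 2)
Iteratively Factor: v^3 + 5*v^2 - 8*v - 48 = (v + 4)*(v^2 + v - 12) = (v + 4)^2*(v - 3)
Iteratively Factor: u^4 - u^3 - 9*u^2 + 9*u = (u)*(u^3 - u^2 - 9*u + 9) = u*(u - 3)*(u^2 + 2*u - 3) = u*(u - 3)*(u - 1)*(u + 3)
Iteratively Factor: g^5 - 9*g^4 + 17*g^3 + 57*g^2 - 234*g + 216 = (g - 2)*(g^4 - 7*g^3 + 3*g^2 + 63*g - 108) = (g - 3)*(g - 2)*(g^3 - 4*g^2 - 9*g + 36) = (g - 3)*(g - 2)*(g + 3)*(g^2 - 7*g + 12) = (g - 4)*(g - 3)*(g - 2)*(g + 3)*(g - 3)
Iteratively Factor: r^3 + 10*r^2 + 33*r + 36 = (r + 3)*(r^2 + 7*r + 12) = (r + 3)^2*(r + 4)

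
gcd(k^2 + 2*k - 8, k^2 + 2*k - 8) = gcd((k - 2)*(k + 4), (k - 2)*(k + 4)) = k^2 + 2*k - 8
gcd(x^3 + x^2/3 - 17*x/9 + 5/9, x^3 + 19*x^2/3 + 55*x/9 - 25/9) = x^2 + 4*x/3 - 5/9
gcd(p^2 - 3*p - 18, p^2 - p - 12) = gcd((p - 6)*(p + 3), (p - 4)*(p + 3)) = p + 3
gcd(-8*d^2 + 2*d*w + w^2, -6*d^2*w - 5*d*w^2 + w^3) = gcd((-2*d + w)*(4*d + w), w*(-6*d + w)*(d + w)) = 1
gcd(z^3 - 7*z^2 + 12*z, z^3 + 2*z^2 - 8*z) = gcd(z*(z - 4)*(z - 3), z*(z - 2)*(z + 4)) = z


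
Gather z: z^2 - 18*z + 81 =z^2 - 18*z + 81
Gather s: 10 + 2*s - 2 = 2*s + 8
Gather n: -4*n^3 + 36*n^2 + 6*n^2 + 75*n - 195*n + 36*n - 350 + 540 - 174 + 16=-4*n^3 + 42*n^2 - 84*n + 32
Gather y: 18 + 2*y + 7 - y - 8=y + 17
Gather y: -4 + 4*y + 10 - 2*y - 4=2*y + 2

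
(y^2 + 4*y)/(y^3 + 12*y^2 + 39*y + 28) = y/(y^2 + 8*y + 7)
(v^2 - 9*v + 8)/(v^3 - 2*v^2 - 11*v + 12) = (v - 8)/(v^2 - v - 12)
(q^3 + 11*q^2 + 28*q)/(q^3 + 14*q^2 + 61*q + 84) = q/(q + 3)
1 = 1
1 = 1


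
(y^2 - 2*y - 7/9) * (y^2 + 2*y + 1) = y^4 - 34*y^2/9 - 32*y/9 - 7/9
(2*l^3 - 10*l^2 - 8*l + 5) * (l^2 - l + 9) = 2*l^5 - 12*l^4 + 20*l^3 - 77*l^2 - 77*l + 45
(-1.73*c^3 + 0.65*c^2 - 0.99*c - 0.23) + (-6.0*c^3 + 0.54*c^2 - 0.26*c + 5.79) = -7.73*c^3 + 1.19*c^2 - 1.25*c + 5.56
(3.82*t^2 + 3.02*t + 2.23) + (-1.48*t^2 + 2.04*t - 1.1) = 2.34*t^2 + 5.06*t + 1.13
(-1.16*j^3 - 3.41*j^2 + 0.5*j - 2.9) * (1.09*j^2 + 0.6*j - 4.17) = -1.2644*j^5 - 4.4129*j^4 + 3.3362*j^3 + 11.3587*j^2 - 3.825*j + 12.093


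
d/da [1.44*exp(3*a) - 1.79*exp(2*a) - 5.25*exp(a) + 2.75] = (4.32*exp(2*a) - 3.58*exp(a) - 5.25)*exp(a)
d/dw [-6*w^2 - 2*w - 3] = -12*w - 2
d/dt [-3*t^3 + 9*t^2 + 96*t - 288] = -9*t^2 + 18*t + 96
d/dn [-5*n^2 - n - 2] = -10*n - 1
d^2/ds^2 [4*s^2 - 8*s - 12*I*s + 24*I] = 8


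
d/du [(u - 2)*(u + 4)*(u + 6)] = 3*u^2 + 16*u + 4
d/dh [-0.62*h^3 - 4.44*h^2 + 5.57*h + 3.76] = -1.86*h^2 - 8.88*h + 5.57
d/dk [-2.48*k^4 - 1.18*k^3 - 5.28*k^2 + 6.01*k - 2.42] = -9.92*k^3 - 3.54*k^2 - 10.56*k + 6.01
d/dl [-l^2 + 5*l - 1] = 5 - 2*l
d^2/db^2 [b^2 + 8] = 2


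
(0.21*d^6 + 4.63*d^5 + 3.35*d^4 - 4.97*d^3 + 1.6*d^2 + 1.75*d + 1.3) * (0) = 0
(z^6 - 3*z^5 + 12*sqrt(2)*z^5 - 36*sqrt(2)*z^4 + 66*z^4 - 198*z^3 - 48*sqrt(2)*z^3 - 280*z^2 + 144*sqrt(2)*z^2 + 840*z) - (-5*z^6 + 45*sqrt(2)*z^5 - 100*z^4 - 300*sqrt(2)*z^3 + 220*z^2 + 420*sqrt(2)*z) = 6*z^6 - 33*sqrt(2)*z^5 - 3*z^5 - 36*sqrt(2)*z^4 + 166*z^4 - 198*z^3 + 252*sqrt(2)*z^3 - 500*z^2 + 144*sqrt(2)*z^2 - 420*sqrt(2)*z + 840*z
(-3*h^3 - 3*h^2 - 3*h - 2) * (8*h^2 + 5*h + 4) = -24*h^5 - 39*h^4 - 51*h^3 - 43*h^2 - 22*h - 8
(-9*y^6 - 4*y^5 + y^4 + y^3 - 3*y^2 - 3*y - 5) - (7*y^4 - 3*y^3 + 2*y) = -9*y^6 - 4*y^5 - 6*y^4 + 4*y^3 - 3*y^2 - 5*y - 5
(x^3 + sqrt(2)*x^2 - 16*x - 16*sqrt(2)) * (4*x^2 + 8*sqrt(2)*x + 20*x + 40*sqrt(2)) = 4*x^5 + 12*sqrt(2)*x^4 + 20*x^4 - 48*x^3 + 60*sqrt(2)*x^3 - 192*sqrt(2)*x^2 - 240*x^2 - 960*sqrt(2)*x - 256*x - 1280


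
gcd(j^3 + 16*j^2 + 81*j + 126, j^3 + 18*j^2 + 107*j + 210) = j^2 + 13*j + 42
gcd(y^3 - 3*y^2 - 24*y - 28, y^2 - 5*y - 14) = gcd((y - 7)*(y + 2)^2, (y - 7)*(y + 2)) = y^2 - 5*y - 14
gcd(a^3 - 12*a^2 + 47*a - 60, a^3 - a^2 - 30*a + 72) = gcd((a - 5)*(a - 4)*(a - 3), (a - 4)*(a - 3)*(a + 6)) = a^2 - 7*a + 12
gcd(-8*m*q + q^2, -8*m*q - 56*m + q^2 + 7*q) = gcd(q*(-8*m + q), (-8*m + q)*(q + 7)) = -8*m + q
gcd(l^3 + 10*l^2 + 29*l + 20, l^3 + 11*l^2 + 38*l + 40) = l^2 + 9*l + 20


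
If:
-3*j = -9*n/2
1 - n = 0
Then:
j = 3/2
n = 1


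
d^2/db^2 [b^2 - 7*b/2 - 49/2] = 2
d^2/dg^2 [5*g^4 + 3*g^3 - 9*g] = 6*g*(10*g + 3)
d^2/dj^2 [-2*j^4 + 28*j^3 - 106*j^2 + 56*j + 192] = -24*j^2 + 168*j - 212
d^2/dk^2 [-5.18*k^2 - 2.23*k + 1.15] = -10.3600000000000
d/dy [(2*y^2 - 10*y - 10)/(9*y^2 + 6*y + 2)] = 2*(51*y^2 + 94*y + 20)/(81*y^4 + 108*y^3 + 72*y^2 + 24*y + 4)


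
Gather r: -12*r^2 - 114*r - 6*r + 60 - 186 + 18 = -12*r^2 - 120*r - 108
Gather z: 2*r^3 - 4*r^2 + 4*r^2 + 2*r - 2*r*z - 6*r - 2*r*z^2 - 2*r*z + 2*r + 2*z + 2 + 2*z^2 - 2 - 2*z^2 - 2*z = 2*r^3 - 2*r*z^2 - 4*r*z - 2*r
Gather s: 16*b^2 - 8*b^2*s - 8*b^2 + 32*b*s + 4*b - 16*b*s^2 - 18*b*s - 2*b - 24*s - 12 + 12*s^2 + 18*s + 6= 8*b^2 + 2*b + s^2*(12 - 16*b) + s*(-8*b^2 + 14*b - 6) - 6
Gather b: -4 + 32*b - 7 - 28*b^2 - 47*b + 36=-28*b^2 - 15*b + 25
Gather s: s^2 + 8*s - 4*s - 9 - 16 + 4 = s^2 + 4*s - 21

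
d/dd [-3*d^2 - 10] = -6*d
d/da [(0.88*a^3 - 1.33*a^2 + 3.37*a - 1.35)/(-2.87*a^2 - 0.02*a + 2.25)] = (-2.5256*a^4 - 0.0352000000000006*a^3 + 15.6385*a^2 - 13.734*a + 7.5555)/(8.2369*a^4 + 0.1148*a^3 - 12.9146*a^2 - 0.09*a + 5.0625)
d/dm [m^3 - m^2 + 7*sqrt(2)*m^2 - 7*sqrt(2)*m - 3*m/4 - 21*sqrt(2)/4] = 3*m^2 - 2*m + 14*sqrt(2)*m - 7*sqrt(2) - 3/4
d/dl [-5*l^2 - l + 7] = -10*l - 1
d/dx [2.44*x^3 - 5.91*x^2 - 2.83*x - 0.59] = 7.32*x^2 - 11.82*x - 2.83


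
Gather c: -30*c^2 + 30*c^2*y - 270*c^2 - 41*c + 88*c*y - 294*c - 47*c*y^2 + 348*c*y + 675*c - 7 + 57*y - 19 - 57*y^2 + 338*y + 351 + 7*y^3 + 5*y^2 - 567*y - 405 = c^2*(30*y - 300) + c*(-47*y^2 + 436*y + 340) + 7*y^3 - 52*y^2 - 172*y - 80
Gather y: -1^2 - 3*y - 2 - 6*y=-9*y - 3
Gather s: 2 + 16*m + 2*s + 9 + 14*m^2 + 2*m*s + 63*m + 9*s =14*m^2 + 79*m + s*(2*m + 11) + 11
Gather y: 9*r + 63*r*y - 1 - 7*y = 9*r + y*(63*r - 7) - 1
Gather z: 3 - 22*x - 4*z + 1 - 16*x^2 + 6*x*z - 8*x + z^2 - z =-16*x^2 - 30*x + z^2 + z*(6*x - 5) + 4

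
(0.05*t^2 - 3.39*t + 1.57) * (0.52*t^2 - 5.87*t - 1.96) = 0.026*t^4 - 2.0563*t^3 + 20.6177*t^2 - 2.5715*t - 3.0772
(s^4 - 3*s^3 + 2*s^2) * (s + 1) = s^5 - 2*s^4 - s^3 + 2*s^2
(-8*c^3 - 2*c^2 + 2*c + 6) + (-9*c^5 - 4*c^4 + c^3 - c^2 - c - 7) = -9*c^5 - 4*c^4 - 7*c^3 - 3*c^2 + c - 1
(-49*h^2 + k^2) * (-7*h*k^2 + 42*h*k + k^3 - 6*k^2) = 343*h^3*k^2 - 2058*h^3*k - 49*h^2*k^3 + 294*h^2*k^2 - 7*h*k^4 + 42*h*k^3 + k^5 - 6*k^4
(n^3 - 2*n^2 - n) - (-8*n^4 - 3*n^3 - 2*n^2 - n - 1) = 8*n^4 + 4*n^3 + 1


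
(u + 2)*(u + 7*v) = u^2 + 7*u*v + 2*u + 14*v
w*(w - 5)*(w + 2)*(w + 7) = w^4 + 4*w^3 - 31*w^2 - 70*w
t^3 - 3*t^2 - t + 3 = (t - 3)*(t - 1)*(t + 1)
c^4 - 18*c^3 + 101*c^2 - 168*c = c*(c - 8)*(c - 7)*(c - 3)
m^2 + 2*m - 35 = (m - 5)*(m + 7)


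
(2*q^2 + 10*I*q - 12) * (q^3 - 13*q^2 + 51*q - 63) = 2*q^5 - 26*q^4 + 10*I*q^4 + 90*q^3 - 130*I*q^3 + 30*q^2 + 510*I*q^2 - 612*q - 630*I*q + 756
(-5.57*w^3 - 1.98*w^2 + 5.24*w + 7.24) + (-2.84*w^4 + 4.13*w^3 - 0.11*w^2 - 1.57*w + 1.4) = -2.84*w^4 - 1.44*w^3 - 2.09*w^2 + 3.67*w + 8.64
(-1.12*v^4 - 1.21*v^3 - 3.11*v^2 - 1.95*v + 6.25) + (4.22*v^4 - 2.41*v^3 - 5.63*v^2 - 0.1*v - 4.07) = 3.1*v^4 - 3.62*v^3 - 8.74*v^2 - 2.05*v + 2.18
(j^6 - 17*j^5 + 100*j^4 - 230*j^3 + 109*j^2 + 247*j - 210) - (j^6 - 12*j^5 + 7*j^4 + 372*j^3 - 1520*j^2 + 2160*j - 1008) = -5*j^5 + 93*j^4 - 602*j^3 + 1629*j^2 - 1913*j + 798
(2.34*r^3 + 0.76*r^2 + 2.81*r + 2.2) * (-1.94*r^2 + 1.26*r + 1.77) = -4.5396*r^5 + 1.474*r^4 - 0.351999999999999*r^3 + 0.6178*r^2 + 7.7457*r + 3.894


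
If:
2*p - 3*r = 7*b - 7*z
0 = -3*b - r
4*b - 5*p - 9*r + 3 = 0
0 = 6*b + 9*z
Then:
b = -9/73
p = -12/73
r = 27/73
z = 6/73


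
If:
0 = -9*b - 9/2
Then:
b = -1/2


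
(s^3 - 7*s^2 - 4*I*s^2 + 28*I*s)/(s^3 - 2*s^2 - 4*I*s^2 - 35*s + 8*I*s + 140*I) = s/(s + 5)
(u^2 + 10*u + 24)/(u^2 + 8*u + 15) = (u^2 + 10*u + 24)/(u^2 + 8*u + 15)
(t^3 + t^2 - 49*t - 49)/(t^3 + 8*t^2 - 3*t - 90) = (t^3 + t^2 - 49*t - 49)/(t^3 + 8*t^2 - 3*t - 90)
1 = 1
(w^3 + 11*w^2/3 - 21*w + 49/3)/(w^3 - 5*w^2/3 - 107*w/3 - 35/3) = (-3*w^3 - 11*w^2 + 63*w - 49)/(-3*w^3 + 5*w^2 + 107*w + 35)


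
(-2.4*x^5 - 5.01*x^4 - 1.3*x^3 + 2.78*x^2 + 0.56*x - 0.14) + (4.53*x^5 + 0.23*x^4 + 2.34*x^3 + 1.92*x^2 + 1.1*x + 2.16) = 2.13*x^5 - 4.78*x^4 + 1.04*x^3 + 4.7*x^2 + 1.66*x + 2.02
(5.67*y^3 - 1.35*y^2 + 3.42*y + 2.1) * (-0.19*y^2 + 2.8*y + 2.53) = -1.0773*y^5 + 16.1325*y^4 + 9.9153*y^3 + 5.7615*y^2 + 14.5326*y + 5.313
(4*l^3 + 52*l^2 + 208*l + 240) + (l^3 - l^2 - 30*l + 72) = 5*l^3 + 51*l^2 + 178*l + 312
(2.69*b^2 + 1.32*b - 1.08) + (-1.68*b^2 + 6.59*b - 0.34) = 1.01*b^2 + 7.91*b - 1.42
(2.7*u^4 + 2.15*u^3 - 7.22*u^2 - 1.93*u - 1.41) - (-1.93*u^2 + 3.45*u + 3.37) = 2.7*u^4 + 2.15*u^3 - 5.29*u^2 - 5.38*u - 4.78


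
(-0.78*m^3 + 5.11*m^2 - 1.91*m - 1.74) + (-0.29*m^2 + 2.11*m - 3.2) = -0.78*m^3 + 4.82*m^2 + 0.2*m - 4.94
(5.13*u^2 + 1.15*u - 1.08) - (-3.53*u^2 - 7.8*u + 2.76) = 8.66*u^2 + 8.95*u - 3.84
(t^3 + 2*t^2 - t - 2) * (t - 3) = t^4 - t^3 - 7*t^2 + t + 6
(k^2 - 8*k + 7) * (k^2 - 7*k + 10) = k^4 - 15*k^3 + 73*k^2 - 129*k + 70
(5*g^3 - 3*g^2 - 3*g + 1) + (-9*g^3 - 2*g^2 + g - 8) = -4*g^3 - 5*g^2 - 2*g - 7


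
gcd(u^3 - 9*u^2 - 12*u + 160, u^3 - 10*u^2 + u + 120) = u^2 - 13*u + 40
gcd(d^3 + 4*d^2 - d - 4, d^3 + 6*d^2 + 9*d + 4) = d^2 + 5*d + 4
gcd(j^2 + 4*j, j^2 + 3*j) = j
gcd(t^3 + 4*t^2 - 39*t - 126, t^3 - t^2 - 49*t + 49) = t + 7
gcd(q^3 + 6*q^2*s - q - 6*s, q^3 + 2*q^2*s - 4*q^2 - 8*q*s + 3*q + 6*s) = q - 1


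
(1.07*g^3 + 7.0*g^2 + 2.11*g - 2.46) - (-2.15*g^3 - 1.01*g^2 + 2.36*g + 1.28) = 3.22*g^3 + 8.01*g^2 - 0.25*g - 3.74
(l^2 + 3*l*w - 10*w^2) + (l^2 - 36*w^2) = 2*l^2 + 3*l*w - 46*w^2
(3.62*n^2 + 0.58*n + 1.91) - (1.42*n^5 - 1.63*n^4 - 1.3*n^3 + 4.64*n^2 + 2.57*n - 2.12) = -1.42*n^5 + 1.63*n^4 + 1.3*n^3 - 1.02*n^2 - 1.99*n + 4.03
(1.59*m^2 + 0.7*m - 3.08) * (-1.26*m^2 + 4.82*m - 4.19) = -2.0034*m^4 + 6.7818*m^3 + 0.5927*m^2 - 17.7786*m + 12.9052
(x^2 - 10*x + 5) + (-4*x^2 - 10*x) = -3*x^2 - 20*x + 5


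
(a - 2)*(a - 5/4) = a^2 - 13*a/4 + 5/2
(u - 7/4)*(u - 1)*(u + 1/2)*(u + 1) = u^4 - 5*u^3/4 - 15*u^2/8 + 5*u/4 + 7/8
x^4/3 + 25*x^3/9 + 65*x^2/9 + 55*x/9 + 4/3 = (x/3 + 1)*(x + 1/3)*(x + 1)*(x + 4)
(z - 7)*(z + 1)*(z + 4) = z^3 - 2*z^2 - 31*z - 28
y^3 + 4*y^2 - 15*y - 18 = (y - 3)*(y + 1)*(y + 6)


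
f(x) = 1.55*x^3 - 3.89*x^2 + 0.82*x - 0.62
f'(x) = 4.65*x^2 - 7.78*x + 0.82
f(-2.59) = -55.77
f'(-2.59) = 52.16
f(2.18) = -1.26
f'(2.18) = 5.96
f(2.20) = -1.14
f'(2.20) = 6.21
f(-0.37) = -1.53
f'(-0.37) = 4.34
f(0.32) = -0.71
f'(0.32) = -1.19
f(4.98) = 98.42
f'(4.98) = 77.40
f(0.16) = -0.58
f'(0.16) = -0.31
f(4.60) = 71.71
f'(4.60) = 63.43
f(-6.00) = -480.38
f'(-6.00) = 214.90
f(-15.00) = -6119.42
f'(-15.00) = 1163.77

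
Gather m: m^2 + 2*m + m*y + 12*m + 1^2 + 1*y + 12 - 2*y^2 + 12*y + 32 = m^2 + m*(y + 14) - 2*y^2 + 13*y + 45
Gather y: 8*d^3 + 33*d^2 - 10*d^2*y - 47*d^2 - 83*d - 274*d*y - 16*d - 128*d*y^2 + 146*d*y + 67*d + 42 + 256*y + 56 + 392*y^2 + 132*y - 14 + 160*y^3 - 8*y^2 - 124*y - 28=8*d^3 - 14*d^2 - 32*d + 160*y^3 + y^2*(384 - 128*d) + y*(-10*d^2 - 128*d + 264) + 56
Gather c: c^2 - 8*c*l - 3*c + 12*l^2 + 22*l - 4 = c^2 + c*(-8*l - 3) + 12*l^2 + 22*l - 4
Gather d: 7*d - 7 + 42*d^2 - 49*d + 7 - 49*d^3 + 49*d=-49*d^3 + 42*d^2 + 7*d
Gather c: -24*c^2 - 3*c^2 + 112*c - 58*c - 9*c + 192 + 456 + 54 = -27*c^2 + 45*c + 702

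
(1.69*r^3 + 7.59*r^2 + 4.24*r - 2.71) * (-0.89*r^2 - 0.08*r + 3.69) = -1.5041*r^5 - 6.8903*r^4 + 1.8553*r^3 + 30.0798*r^2 + 15.8624*r - 9.9999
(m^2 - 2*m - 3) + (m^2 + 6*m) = 2*m^2 + 4*m - 3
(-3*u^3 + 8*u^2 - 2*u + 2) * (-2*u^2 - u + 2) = 6*u^5 - 13*u^4 - 10*u^3 + 14*u^2 - 6*u + 4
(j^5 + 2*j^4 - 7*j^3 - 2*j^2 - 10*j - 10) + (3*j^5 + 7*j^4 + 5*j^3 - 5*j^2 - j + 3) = 4*j^5 + 9*j^4 - 2*j^3 - 7*j^2 - 11*j - 7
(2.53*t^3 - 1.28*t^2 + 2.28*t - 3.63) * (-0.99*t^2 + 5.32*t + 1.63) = -2.5047*t^5 + 14.7268*t^4 - 4.9429*t^3 + 13.6369*t^2 - 15.5952*t - 5.9169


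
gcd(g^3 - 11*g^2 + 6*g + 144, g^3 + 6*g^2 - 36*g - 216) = g - 6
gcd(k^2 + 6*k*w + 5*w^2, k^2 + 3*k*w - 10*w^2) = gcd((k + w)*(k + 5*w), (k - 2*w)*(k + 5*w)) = k + 5*w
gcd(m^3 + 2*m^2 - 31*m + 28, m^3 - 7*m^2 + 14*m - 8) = m^2 - 5*m + 4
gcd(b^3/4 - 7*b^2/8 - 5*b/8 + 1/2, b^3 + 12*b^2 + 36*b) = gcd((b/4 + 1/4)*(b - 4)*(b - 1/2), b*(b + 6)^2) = 1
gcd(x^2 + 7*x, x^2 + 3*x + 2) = 1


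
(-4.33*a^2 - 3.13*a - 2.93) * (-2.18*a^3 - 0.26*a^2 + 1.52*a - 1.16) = 9.4394*a^5 + 7.9492*a^4 + 0.6196*a^3 + 1.027*a^2 - 0.822800000000001*a + 3.3988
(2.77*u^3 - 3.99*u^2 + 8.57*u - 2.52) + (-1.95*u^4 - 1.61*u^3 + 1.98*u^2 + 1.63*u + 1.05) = -1.95*u^4 + 1.16*u^3 - 2.01*u^2 + 10.2*u - 1.47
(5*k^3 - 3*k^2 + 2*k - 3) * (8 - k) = -5*k^4 + 43*k^3 - 26*k^2 + 19*k - 24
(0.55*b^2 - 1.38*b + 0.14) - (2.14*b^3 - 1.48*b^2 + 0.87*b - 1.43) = -2.14*b^3 + 2.03*b^2 - 2.25*b + 1.57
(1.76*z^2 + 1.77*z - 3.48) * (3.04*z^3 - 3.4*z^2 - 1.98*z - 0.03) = 5.3504*z^5 - 0.6032*z^4 - 20.082*z^3 + 8.2746*z^2 + 6.8373*z + 0.1044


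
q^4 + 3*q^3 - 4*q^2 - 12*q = q*(q - 2)*(q + 2)*(q + 3)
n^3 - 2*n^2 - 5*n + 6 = (n - 3)*(n - 1)*(n + 2)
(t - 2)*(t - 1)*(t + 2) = t^3 - t^2 - 4*t + 4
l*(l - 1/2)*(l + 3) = l^3 + 5*l^2/2 - 3*l/2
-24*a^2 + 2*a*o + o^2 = (-4*a + o)*(6*a + o)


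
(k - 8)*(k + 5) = k^2 - 3*k - 40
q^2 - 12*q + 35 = (q - 7)*(q - 5)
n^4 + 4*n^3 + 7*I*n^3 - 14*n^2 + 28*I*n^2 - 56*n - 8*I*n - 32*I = (n + 4)*(n + I)*(n + 2*I)*(n + 4*I)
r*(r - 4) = r^2 - 4*r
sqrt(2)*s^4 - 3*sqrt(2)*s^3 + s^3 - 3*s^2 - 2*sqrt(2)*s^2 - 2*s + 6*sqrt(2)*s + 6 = (s - 3)*(s - sqrt(2))*(s + sqrt(2))*(sqrt(2)*s + 1)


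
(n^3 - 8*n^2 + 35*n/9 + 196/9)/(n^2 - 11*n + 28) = (n^2 - n - 28/9)/(n - 4)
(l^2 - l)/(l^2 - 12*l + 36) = l*(l - 1)/(l^2 - 12*l + 36)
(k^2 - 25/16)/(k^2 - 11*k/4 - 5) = (k - 5/4)/(k - 4)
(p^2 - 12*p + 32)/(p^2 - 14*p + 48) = (p - 4)/(p - 6)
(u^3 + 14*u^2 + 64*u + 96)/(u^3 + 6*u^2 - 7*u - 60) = (u^2 + 10*u + 24)/(u^2 + 2*u - 15)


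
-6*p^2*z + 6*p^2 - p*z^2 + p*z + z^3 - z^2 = (-3*p + z)*(2*p + z)*(z - 1)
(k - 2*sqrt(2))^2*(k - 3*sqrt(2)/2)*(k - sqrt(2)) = k^4 - 13*sqrt(2)*k^3/2 + 31*k^2 - 32*sqrt(2)*k + 24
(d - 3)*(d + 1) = d^2 - 2*d - 3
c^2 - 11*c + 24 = (c - 8)*(c - 3)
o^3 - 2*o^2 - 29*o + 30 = (o - 6)*(o - 1)*(o + 5)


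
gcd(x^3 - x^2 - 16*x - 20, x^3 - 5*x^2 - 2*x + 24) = x + 2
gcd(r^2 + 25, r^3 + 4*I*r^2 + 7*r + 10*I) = r + 5*I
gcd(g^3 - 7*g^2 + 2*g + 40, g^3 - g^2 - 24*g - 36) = g + 2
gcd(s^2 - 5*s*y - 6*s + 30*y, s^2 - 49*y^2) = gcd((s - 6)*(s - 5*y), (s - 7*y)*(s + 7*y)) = 1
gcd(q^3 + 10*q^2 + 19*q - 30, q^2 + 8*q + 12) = q + 6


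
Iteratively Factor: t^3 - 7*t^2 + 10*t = (t - 2)*(t^2 - 5*t) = t*(t - 2)*(t - 5)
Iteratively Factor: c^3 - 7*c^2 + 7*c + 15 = (c - 5)*(c^2 - 2*c - 3) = (c - 5)*(c - 3)*(c + 1)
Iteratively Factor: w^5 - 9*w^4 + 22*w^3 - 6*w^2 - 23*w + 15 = (w - 1)*(w^4 - 8*w^3 + 14*w^2 + 8*w - 15) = (w - 1)^2*(w^3 - 7*w^2 + 7*w + 15) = (w - 3)*(w - 1)^2*(w^2 - 4*w - 5) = (w - 3)*(w - 1)^2*(w + 1)*(w - 5)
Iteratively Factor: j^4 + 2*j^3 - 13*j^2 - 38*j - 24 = (j + 3)*(j^3 - j^2 - 10*j - 8) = (j + 1)*(j + 3)*(j^2 - 2*j - 8) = (j + 1)*(j + 2)*(j + 3)*(j - 4)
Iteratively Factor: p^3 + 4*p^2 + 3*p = (p + 3)*(p^2 + p) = (p + 1)*(p + 3)*(p)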